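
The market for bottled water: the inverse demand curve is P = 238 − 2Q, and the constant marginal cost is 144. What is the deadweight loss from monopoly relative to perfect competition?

Competitive firms price at marginal cost: P = 144, giving Q = 47.
Monopoly sets MR = MC: 238 − 4Q = 144 ⇒ Q = 23.5, P = 238 − 2·23.5 = 191.
DWL is the triangle between Q = 23.5 and Q = 47: ½·(47 − 23.5)·(191 − 144) = 552.25.

DWL = 552.25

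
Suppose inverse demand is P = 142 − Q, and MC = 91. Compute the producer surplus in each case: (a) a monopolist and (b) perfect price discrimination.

Monopoly: PS = 650.25; Perfect PD: PS = 1300.5

A monopolist chooses Q where MR = MC. MR = 142 − 2Q; setting this equal to 91 gives Q = 25.5 and P = 116.5.
PS = (116.5 − 91)·25.5 = 650.25.
Under first-degree price discrimination the firm charges each unit its demand price and produces up to where P = MC, i.e. Q = 51. Consumer surplus is zero; producer surplus equals total surplus.
PS = ½·(142 − 91)·51 = 1300.5.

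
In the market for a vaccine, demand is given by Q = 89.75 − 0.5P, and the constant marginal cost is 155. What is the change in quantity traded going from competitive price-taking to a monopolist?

Inverting demand: P = 179.5 − 2Q.
Perfect competition: P = MC = 155, so 179.5 − 2Q = 155 and Q = 12.25.
The monopolist equates marginal revenue to marginal cost: 179.5 − 4Q = 155, so Q = 6.125. From demand, P = 167.25.
Change in quantity traded: 6.125 − 12.25 = −6.125.

Q falls by 6.125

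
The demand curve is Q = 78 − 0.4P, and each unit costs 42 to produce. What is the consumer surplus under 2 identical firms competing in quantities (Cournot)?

Inverting demand: P = 195 − 2.5Q.
With 2 symmetric Cournot firms, each firm's FOC gives 195 − 7.5q = 42, so q = 20.4, Q = 2·20.4 = 40.8, and P = 93.
CS = ½·(195 − 93)·40.8 = 2080.8.

CS = 2080.8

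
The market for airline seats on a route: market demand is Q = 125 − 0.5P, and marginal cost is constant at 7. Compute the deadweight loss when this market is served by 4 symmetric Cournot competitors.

Inverting demand: P = 250 − 2Q.
Under competition P = MC = 7, so Q = (250 − 7)/2 = 121.5.
In a 4-firm Cournot equilibrium, symmetry and the first-order condition give q = (250 − 7)/(10) = 24.3. So Q = 97.2 and P = 55.6.
DWL is the triangle between Q = 97.2 and Q = 121.5: ½·(121.5 − 97.2)·(55.6 − 7) = 590.49.

DWL = 590.49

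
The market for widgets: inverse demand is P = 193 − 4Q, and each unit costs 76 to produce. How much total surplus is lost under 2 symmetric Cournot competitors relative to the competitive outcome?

Under competition P = MC = 76, so Q = (193 − 76)/4 = 29.25.
In a 2-firm Cournot equilibrium, symmetry and the first-order condition give q = (193 − 76)/(12) = 9.75. So Q = 19.5 and P = 115.
DWL is the triangle between Q = 19.5 and Q = 29.25: ½·(29.25 − 19.5)·(115 − 76) = 190.125.

DWL = 190.125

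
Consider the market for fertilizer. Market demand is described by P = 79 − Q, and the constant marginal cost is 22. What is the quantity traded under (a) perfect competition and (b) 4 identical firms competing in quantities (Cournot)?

Competition: Q = 57; Cournot: Q = 45.6

Under competition P = MC = 22, so Q = (79 − 22)/1 = 57.
Cournot with 4 identical firms: the symmetric best-response condition is 79 − 5q = 22. Each firm produces q = 11.4, total output Q = 45.6, price P = 33.4.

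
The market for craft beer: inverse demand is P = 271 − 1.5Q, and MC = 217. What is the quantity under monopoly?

Monopoly sets MR = MC: 271 − 3Q = 217 ⇒ Q = 18, P = 271 − 1.5·18 = 244.

Q = 18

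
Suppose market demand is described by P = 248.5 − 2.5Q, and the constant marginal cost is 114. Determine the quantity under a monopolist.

Q = 26.9

Monopoly sets MR = MC: 248.5 − 5Q = 114 ⇒ Q = 26.9, P = 248.5 − 2.5·26.9 = 181.25.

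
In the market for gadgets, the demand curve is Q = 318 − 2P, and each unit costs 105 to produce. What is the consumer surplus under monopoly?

CS = 729

Inverting demand: P = 159 − 0.5Q.
Monopoly sets MR = MC: 159 − Q = 105 ⇒ Q = 54, P = 159 − 0.5·54 = 132.
CS = ½·(159 − 132)·54 = 729.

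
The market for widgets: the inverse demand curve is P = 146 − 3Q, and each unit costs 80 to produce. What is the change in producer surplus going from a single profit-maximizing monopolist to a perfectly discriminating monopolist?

The monopolist equates marginal revenue to marginal cost: 146 − 6Q = 80, so Q = 11. From demand, P = 113.
PS = (113 − 80)·11 = 363.
A perfectly discriminating monopolist sells every unit with P(Q) ≥ MC(Q), so output equals the competitive quantity Q = 22. Each buyer pays their reservation price, so CS = 0 and the firm captures all surplus.
PS = ½·(146 − 80)·22 = 726.
Change in producer surplus: 726 − 363 = 363.

PS rises by 363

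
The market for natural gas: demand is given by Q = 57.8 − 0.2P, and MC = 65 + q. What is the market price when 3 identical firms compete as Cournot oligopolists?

P = 129

Inverting demand: P = 289 − 5Q.
Cournot with 3 identical firms: the symmetric best-response condition is 289 − 20q = 65 + q. Each firm produces q = 32/3, total output Q = 32, price P = 129.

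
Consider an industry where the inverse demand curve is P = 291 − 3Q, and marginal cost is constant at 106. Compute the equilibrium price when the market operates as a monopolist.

The monopolist equates marginal revenue to marginal cost: 291 − 6Q = 106, so Q = 185/6. From demand, P = 198.5.

P = 198.5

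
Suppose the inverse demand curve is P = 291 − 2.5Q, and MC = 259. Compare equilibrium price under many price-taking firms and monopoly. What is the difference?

Perfect competition: P = MC = 259, so 291 − 2.5Q = 259 and Q = 12.8.
Monopoly sets MR = MC: 291 − 5Q = 259 ⇒ Q = 6.4, P = 291 − 2.5·6.4 = 275.
Change in equilibrium price: 275 − 259 = 16.

Equilibrium price rises by 16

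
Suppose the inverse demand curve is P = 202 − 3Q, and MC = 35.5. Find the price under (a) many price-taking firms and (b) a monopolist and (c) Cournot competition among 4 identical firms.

Competition: P = 35.5; Monopoly: P = 118.75; Cournot: P = 68.8

Perfect competition: P = MC = 35.5, so 202 − 3Q = 35.5 and Q = 55.5.
A monopolist chooses Q where MR = MC. MR = 202 − 6Q; setting this equal to 35.5 gives Q = 27.75 and P = 118.75.
With 4 symmetric Cournot firms, each firm's FOC gives 202 − 15q = 35.5, so q = 11.1, Q = 4·11.1 = 44.4, and P = 68.8.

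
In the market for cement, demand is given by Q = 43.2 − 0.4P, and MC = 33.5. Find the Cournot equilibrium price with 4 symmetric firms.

Inverting demand: P = 108 − 2.5Q.
Cournot with 4 identical firms: the symmetric best-response condition is 108 − 12.5q = 33.5. Each firm produces q = 5.96, total output Q = 23.84, price P = 48.4.

P = 48.4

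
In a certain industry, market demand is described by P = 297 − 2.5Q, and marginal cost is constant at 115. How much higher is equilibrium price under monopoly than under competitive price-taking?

Perfect competition: P = MC = 115, so 297 − 2.5Q = 115 and Q = 72.8.
A monopolist chooses Q where MR = MC. MR = 297 − 5Q; setting this equal to 115 gives Q = 36.4 and P = 206.
Change in equilibrium price: 206 − 115 = 91.

Equilibrium price rises by 91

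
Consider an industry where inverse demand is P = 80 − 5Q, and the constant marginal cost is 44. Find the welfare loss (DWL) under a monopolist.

Competitive firms price at marginal cost: P = 44, giving Q = 7.2.
The monopolist equates marginal revenue to marginal cost: 80 − 10Q = 44, so Q = 3.6. From demand, P = 62.
DWL is the triangle between Q = 3.6 and Q = 7.2: ½·(7.2 − 3.6)·(62 − 44) = 32.4.

DWL = 32.4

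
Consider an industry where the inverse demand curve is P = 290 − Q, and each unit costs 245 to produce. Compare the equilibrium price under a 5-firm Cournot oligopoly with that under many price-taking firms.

Cournot: P = 252.5; Competition: P = 245

Cournot with 5 identical firms: the symmetric best-response condition is 290 − 6q = 245. Each firm produces q = 7.5, total output Q = 37.5, price P = 252.5.
Under competition P = MC = 245, so Q = (290 − 245)/1 = 45.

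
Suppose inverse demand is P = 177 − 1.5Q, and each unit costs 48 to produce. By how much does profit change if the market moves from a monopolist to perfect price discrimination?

Profit rises by 2773.5

A monopolist chooses Q where MR = MC. MR = 177 − 3Q; setting this equal to 48 gives Q = 43 and P = 112.5.
Profit = (112.5 − 48)·43 = 2773.5.
Under first-degree price discrimination the firm charges each unit its demand price and produces up to where P = MC, i.e. Q = 86. Consumer surplus is zero; producer surplus equals total surplus.
PS equals the full surplus area, 5547. Profit = 5547 = 5547.
Change in profit: 5547 − 2773.5 = 2773.5.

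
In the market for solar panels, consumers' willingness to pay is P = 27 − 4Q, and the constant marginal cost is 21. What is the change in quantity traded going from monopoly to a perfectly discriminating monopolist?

Q rises by 0.75

A monopolist chooses Q where MR = MC. MR = 27 − 8Q; setting this equal to 21 gives Q = 0.75 and P = 24.
With perfect price discrimination, output is the efficient level Q = 1.5 (where demand meets MC), but every buyer pays their willingness to pay: CS = 0 and PS = total surplus.
Change in quantity traded: 1.5 − 0.75 = 0.75.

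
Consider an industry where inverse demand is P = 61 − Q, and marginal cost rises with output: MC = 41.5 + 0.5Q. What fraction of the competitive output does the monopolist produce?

The monopolist equates marginal revenue to marginal cost: 61 − 2Q = 41.5 + 0.5Q, so Q = 7.8. From demand, P = 53.2.
Competitive equilibrium sets price equal to marginal cost: 61 − Q = 41.5 + 0.5Q, so Q = 13 and P = 48.
Ratio Q_m/Q_c = 7.8/13 = 0.6.

Q_m/Q_c = 0.6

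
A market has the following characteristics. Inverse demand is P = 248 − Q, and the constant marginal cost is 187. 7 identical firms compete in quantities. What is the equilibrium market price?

P = 194.625

In a 7-firm Cournot equilibrium, symmetry and the first-order condition give q = (248 − 187)/(8) = 7.625. So Q = 53.375 and P = 194.625.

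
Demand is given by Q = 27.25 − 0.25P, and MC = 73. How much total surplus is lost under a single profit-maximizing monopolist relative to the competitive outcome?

Inverting demand: P = 109 − 4Q.
Perfect competition: P = MC = 73, so 109 − 4Q = 73 and Q = 9.
The monopolist equates marginal revenue to marginal cost: 109 − 8Q = 73, so Q = 4.5. From demand, P = 91.
DWL is the triangle between Q = 4.5 and Q = 9: ½·(9 − 4.5)·(91 − 73) = 40.5.

DWL = 40.5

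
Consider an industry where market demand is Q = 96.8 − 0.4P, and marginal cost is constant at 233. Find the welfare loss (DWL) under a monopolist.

DWL = 4.05

Inverting demand: P = 242 − 2.5Q.
Under competition P = MC = 233, so Q = (242 − 233)/2.5 = 3.6.
Monopoly sets MR = MC: 242 − 5Q = 233 ⇒ Q = 1.8, P = 242 − 2.5·1.8 = 237.5.
DWL is the triangle between Q = 1.8 and Q = 3.6: ½·(3.6 − 1.8)·(237.5 − 233) = 4.05.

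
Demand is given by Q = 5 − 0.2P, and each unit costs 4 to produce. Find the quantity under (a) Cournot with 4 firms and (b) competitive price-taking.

Inverting demand: P = 25 − 5Q.
With 4 symmetric Cournot firms, each firm's FOC gives 25 − 25q = 4, so q = 0.84, Q = 4·0.84 = 3.36, and P = 8.2.
Under competition P = MC = 4, so Q = (25 − 4)/5 = 4.2.

Cournot: Q = 3.36; Competition: Q = 4.2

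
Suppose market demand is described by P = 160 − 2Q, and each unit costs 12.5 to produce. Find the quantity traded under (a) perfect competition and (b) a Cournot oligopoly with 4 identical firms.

Perfect competition: P = MC = 12.5, so 160 − 2Q = 12.5 and Q = 73.75.
In a 4-firm Cournot equilibrium, symmetry and the first-order condition give q = (160 − 12.5)/(10) = 14.75. So Q = 59 and P = 42.

Competition: Q = 73.75; Cournot: Q = 59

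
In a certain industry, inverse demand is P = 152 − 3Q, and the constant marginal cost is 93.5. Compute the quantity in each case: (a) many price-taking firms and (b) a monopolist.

Competition: Q = 19.5; Monopoly: Q = 9.75

Competitive firms price at marginal cost: P = 93.5, giving Q = 19.5.
Monopoly sets MR = MC: 152 − 6Q = 93.5 ⇒ Q = 9.75, P = 152 − 3·9.75 = 122.75.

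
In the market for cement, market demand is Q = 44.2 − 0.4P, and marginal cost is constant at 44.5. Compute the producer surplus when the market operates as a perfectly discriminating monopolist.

PS = 871.2

Inverting demand: P = 110.5 − 2.5Q.
Under first-degree price discrimination the firm charges each unit its demand price and produces up to where P = MC, i.e. Q = 26.4. Consumer surplus is zero; producer surplus equals total surplus.
PS = ½·(110.5 − 44.5)·26.4 = 871.2.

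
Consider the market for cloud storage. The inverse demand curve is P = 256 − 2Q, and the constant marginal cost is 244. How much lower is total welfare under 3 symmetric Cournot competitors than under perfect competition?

TS falls by 2.25

Perfect competition: P = MC = 244, so 256 − 2Q = 244 and Q = 6.
CS = ½·(256 − 244)·6 = 36; PS = (244 − 244)·6 = 0; TS = 36.
With 3 symmetric Cournot firms, each firm's FOC gives 256 − 8q = 244, so q = 1.5, Q = 3·1.5 = 4.5, and P = 247.
CS = ½·(256 − 247)·4.5 = 20.25; PS = (247 − 244)·4.5 = 13.5; TS = 33.75.
Change in total welfare: 33.75 − 36 = −2.25.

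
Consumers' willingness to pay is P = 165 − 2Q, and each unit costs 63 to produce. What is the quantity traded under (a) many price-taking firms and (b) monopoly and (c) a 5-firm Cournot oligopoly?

Perfect competition: P = MC = 63, so 165 − 2Q = 63 and Q = 51.
Monopoly sets MR = MC: 165 − 4Q = 63 ⇒ Q = 25.5, P = 165 − 2·25.5 = 114.
In a 5-firm Cournot equilibrium, symmetry and the first-order condition give q = (165 − 63)/(12) = 8.5. So Q = 42.5 and P = 80.

Competition: Q = 51; Monopoly: Q = 25.5; Cournot: Q = 42.5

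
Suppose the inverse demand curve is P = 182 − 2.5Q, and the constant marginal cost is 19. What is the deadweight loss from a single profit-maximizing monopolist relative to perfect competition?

Under competition P = MC = 19, so Q = (182 − 19)/2.5 = 65.2.
The monopolist equates marginal revenue to marginal cost: 182 − 5Q = 19, so Q = 32.6. From demand, P = 100.5.
DWL is the triangle between Q = 32.6 and Q = 65.2: ½·(65.2 − 32.6)·(100.5 − 19) = 1328.45.

DWL = 1328.45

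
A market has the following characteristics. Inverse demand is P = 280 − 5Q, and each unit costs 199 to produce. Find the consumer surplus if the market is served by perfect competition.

Under competition P = MC = 199, so Q = (280 − 199)/5 = 16.2.
CS = ½·(280 − 199)·16.2 = 656.1.

CS = 656.1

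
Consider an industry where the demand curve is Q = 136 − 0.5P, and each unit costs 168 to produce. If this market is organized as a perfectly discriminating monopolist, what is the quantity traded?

Inverting demand: P = 272 − 2Q.
A perfectly discriminating monopolist sells every unit with P(Q) ≥ MC(Q), so output equals the competitive quantity Q = 52. Each buyer pays their reservation price, so CS = 0 and the firm captures all surplus.

Q = 52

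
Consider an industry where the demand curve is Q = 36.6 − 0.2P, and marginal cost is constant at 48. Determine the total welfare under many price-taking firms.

TS = 1822.5

Inverting demand: P = 183 − 5Q.
Perfect competition: P = MC = 48, so 183 − 5Q = 48 and Q = 27.
CS = ½·(183 − 48)·27 = 1822.5; PS = (48 − 48)·27 = 0; TS = 1822.5.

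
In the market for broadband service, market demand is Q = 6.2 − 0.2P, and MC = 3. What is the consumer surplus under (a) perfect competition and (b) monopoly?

Inverting demand: P = 31 − 5Q.
Perfect competition: P = MC = 3, so 31 − 5Q = 3 and Q = 5.6.
CS = ½·(31 − 3)·5.6 = 78.4.
The monopolist equates marginal revenue to marginal cost: 31 − 10Q = 3, so Q = 2.8. From demand, P = 17.
CS = ½·(31 − 17)·2.8 = 19.6.

Competition: CS = 78.4; Monopoly: CS = 19.6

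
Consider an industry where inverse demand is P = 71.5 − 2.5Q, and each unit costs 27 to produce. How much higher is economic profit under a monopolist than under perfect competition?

Competitive firms price at marginal cost: P = 27, giving Q = 17.8.
Profit = (27 − 27)·17.8 = 0.
Monopoly sets MR = MC: 71.5 − 5Q = 27 ⇒ Q = 8.9, P = 71.5 − 2.5·8.9 = 49.25.
Profit = (49.25 − 27)·8.9 = 198.025.
Change in economic profit: 198.025 − 0 = 198.025.

π rises by 198.025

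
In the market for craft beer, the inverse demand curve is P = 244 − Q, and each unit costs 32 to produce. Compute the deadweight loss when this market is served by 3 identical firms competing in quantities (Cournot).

DWL = 1404.5

Competitive firms price at marginal cost: P = 32, giving Q = 212.
Cournot with 3 identical firms: the symmetric best-response condition is 244 − 4q = 32. Each firm produces q = 53, total output Q = 159, price P = 85.
DWL is the triangle between Q = 159 and Q = 212: ½·(212 − 159)·(85 − 32) = 1404.5.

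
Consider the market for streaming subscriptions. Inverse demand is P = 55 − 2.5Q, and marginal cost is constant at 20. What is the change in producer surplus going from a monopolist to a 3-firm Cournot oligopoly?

A monopolist chooses Q where MR = MC. MR = 55 − 5Q; setting this equal to 20 gives Q = 7 and P = 37.5.
PS = (37.5 − 20)·7 = 122.5.
Cournot with 3 identical firms: the symmetric best-response condition is 55 − 10q = 20. Each firm produces q = 3.5, total output Q = 10.5, price P = 28.75.
PS = (28.75 − 20)·10.5 = 91.875.
Change in producer surplus: 91.875 − 122.5 = −30.625.

Producer surplus falls by 30.625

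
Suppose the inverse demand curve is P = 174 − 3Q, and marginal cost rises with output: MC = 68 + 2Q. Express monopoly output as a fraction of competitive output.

A monopolist chooses Q where MR = MC. MR = 174 − 6Q; setting this equal to 68 + 2Q gives Q = 13.25 and P = 134.25.
Under competition P = MC: 174 − 3Q = 68 + 2Q ⇒ Q = 21.2, P = 110.4.
Ratio Q_m/Q_c = 13.25/21.2 = 0.625.

Q_m/Q_c = 0.625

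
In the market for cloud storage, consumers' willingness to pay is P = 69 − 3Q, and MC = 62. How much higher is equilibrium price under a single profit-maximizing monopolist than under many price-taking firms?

Under competition P = MC = 62, so Q = (69 − 62)/3 = 7/3.
The monopolist equates marginal revenue to marginal cost: 69 − 6Q = 62, so Q = 7/6. From demand, P = 65.5.
Change in equilibrium price: 65.5 − 62 = 3.5.

P rises by 3.5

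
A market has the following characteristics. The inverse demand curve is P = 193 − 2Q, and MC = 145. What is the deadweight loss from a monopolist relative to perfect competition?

Perfect competition: P = MC = 145, so 193 − 2Q = 145 and Q = 24.
The monopolist equates marginal revenue to marginal cost: 193 − 4Q = 145, so Q = 12. From demand, P = 169.
DWL is the triangle between Q = 12 and Q = 24: ½·(24 − 12)·(169 − 145) = 144.

DWL = 144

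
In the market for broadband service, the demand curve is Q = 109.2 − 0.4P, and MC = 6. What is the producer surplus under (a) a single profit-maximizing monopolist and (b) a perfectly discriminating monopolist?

Monopoly: PS = 7128.9; Perfect PD: PS = 14257.8

Inverting demand: P = 273 − 2.5Q.
A monopolist chooses Q where MR = MC. MR = 273 − 5Q; setting this equal to 6 gives Q = 53.4 and P = 139.5.
PS = (139.5 − 6)·53.4 = 7128.9.
With perfect price discrimination, output is the efficient level Q = 106.8 (where demand meets MC), but every buyer pays their willingness to pay: CS = 0 and PS = total surplus.
PS = ½·(273 − 6)·106.8 = 14257.8.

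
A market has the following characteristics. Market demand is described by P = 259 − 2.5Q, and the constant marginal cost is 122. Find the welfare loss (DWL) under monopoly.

DWL = 938.45

Perfect competition: P = MC = 122, so 259 − 2.5Q = 122 and Q = 54.8.
The monopolist equates marginal revenue to marginal cost: 259 − 5Q = 122, so Q = 27.4. From demand, P = 190.5.
DWL is the triangle between Q = 27.4 and Q = 54.8: ½·(54.8 − 27.4)·(190.5 − 122) = 938.45.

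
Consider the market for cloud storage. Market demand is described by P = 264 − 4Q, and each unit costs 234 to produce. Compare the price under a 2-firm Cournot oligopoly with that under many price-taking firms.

In a 2-firm Cournot equilibrium, symmetry and the first-order condition give q = (264 − 234)/(12) = 2.5. So Q = 5 and P = 244.
Under competition P = MC = 234, so Q = (264 − 234)/4 = 7.5.

Cournot: P = 244; Competition: P = 234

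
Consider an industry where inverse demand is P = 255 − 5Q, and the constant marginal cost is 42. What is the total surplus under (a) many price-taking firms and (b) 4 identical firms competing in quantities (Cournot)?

Perfect competition: P = MC = 42, so 255 − 5Q = 42 and Q = 42.6.
CS = ½·(255 − 42)·42.6 = 4536.9; PS = (42 − 42)·42.6 = 0; TS = 4536.9.
With 4 symmetric Cournot firms, each firm's FOC gives 255 − 25q = 42, so q = 8.52, Q = 4·8.52 = 34.08, and P = 84.6.
CS = ½·(255 − 84.6)·34.08 = 2903.616; PS = (84.6 − 42)·34.08 = 1451.808; TS = 4355.424.

Competition: TS = 4536.9; Cournot: TS = 4355.424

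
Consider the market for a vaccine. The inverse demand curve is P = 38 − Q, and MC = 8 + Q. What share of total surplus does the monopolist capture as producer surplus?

Monopoly sets MR = MC: 38 − 2Q = 8 + Q ⇒ Q = 10, P = 38 − 10 = 28.
CS = ½·(38 − 28)·10 = 50.
PS = P·Q − VC(Q) = 28·10 − (8·10 + ½·1·10²) = 150.
Share captured = PS/TS = 150/200 = 0.75.

PS/TS = 0.75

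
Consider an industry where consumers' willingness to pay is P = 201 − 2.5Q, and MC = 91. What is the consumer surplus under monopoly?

Monopoly sets MR = MC: 201 − 5Q = 91 ⇒ Q = 22, P = 201 − 2.5·22 = 146.
CS = ½·(201 − 146)·22 = 605.

CS = 605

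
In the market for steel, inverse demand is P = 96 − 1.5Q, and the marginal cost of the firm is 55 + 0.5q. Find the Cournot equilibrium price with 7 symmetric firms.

In a 7-firm Cournot equilibrium, symmetry and the first-order condition give q = (96 − 55)/(12.5) = 3.28. So Q = 22.96 and P = 61.56.

P = 61.56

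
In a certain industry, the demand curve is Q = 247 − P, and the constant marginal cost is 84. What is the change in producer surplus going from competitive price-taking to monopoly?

PS rises by 6642.25

Inverting demand: P = 247 − Q.
Under competition P = MC = 84, so Q = (247 − 84)/1 = 163.
PS = (84 − 84)·163 = 0.
Monopoly sets MR = MC: 247 − 2Q = 84 ⇒ Q = 81.5, P = 247 − 81.5 = 165.5.
PS = (165.5 − 84)·81.5 = 6642.25.
Change in producer surplus: 6642.25 − 0 = 6642.25.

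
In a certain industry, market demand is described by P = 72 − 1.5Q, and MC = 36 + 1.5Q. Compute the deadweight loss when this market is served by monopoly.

DWL = 24

Competitive equilibrium sets price equal to marginal cost: 72 − 1.5Q = 36 + 1.5Q, so Q = 12 and P = 54.
The monopolist equates marginal revenue to marginal cost: 72 − 3Q = 36 + 1.5Q, so Q = 8. From demand, P = 60.
CS = ½·(72 − 54)·12 = 108; PS = (54·12 − 36·12 − ½·1.5·12²) = 108; TS = 216.
CS = ½·(72 − 60)·8 = 48; PS = (60·8 − 36·8 − ½·1.5·8²) = 144; TS = 192.
DWL = 216 − 192 = 24.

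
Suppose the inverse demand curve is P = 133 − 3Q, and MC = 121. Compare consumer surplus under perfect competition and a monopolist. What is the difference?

Perfect competition: P = MC = 121, so 133 − 3Q = 121 and Q = 4.
CS = ½·(133 − 121)·4 = 24.
The monopolist equates marginal revenue to marginal cost: 133 − 6Q = 121, so Q = 2. From demand, P = 127.
CS = ½·(133 − 127)·2 = 6.
Change in consumer surplus: 6 − 24 = −18.

CS falls by 18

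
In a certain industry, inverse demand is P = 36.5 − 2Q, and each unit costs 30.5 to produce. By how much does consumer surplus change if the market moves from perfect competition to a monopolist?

Consumer surplus falls by 6.75

Under competition P = MC = 30.5, so Q = (36.5 − 30.5)/2 = 3.
CS = ½·(36.5 − 30.5)·3 = 9.
Monopoly sets MR = MC: 36.5 − 4Q = 30.5 ⇒ Q = 1.5, P = 36.5 − 2·1.5 = 33.5.
CS = ½·(36.5 − 33.5)·1.5 = 2.25.
Change in consumer surplus: 2.25 − 9 = −6.75.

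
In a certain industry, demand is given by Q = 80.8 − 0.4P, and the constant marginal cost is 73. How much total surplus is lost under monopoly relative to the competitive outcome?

Inverting demand: P = 202 − 2.5Q.
Competitive firms price at marginal cost: P = 73, giving Q = 51.6.
A monopolist chooses Q where MR = MC. MR = 202 − 5Q; setting this equal to 73 gives Q = 25.8 and P = 137.5.
DWL is the triangle between Q = 25.8 and Q = 51.6: ½·(51.6 − 25.8)·(137.5 − 73) = 832.05.

DWL = 832.05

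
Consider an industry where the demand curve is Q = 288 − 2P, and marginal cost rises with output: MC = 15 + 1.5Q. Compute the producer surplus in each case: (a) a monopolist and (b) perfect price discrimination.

Monopoly: PS = 3328.2; Perfect PD: PS = 4160.25

Inverting demand: P = 144 − 0.5Q.
Monopoly sets MR = MC: 144 − Q = 15 + 1.5Q ⇒ Q = 51.6, P = 144 − 0.5·51.6 = 118.2.
PS = P·Q − VC(Q) = 118.2·51.6 − (15·51.6 + ½·1.5·51.6²) = 3328.2.
Under first-degree price discrimination the firm charges each unit its demand price and produces up to where P = MC, i.e. Q = 64.5. Consumer surplus is zero; producer surplus equals total surplus.
PS = ½·(144 − 15)·64.5 = 4160.25.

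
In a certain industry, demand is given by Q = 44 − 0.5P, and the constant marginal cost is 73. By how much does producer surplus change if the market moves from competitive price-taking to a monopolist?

Inverting demand: P = 88 − 2Q.
Competitive firms price at marginal cost: P = 73, giving Q = 7.5.
PS = (73 − 73)·7.5 = 0.
A monopolist chooses Q where MR = MC. MR = 88 − 4Q; setting this equal to 73 gives Q = 3.75 and P = 80.5.
PS = (80.5 − 73)·3.75 = 28.125.
Change in producer surplus: 28.125 − 0 = 28.125.

PS rises by 28.125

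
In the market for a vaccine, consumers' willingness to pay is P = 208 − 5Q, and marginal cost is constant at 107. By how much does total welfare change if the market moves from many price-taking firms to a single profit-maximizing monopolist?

Total welfare falls by 255.025

Competitive firms price at marginal cost: P = 107, giving Q = 20.2.
CS = ½·(208 − 107)·20.2 = 1020.1; PS = (107 − 107)·20.2 = 0; TS = 1020.1.
A monopolist chooses Q where MR = MC. MR = 208 − 10Q; setting this equal to 107 gives Q = 10.1 and P = 157.5.
CS = ½·(208 − 157.5)·10.1 = 255.025; PS = (157.5 − 107)·10.1 = 510.05; TS = 765.075.
Change in total welfare: 765.075 − 1020.1 = −255.025.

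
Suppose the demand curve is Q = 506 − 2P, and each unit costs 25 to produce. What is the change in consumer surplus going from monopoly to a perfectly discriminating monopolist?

CS falls by 12996

Inverting demand: P = 253 − 0.5Q.
The monopolist equates marginal revenue to marginal cost: 253 − Q = 25, so Q = 228. From demand, P = 139.
CS = ½·(253 − 139)·228 = 12996.
A perfectly discriminating monopolist sells every unit with P(Q) ≥ MC(Q), so output equals the competitive quantity Q = 456. Each buyer pays their reservation price, so CS = 0 and the firm captures all surplus.
CS = 0.
Change in consumer surplus: 0 − 12996 = −12996.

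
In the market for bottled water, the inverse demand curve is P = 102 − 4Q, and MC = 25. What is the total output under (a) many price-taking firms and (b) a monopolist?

Competition: Q = 19.25; Monopoly: Q = 9.625

Perfect competition: P = MC = 25, so 102 − 4Q = 25 and Q = 19.25.
A monopolist chooses Q where MR = MC. MR = 102 − 8Q; setting this equal to 25 gives Q = 9.625 and P = 63.5.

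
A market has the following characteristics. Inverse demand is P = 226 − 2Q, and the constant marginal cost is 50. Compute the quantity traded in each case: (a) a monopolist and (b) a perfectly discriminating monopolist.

A monopolist chooses Q where MR = MC. MR = 226 − 4Q; setting this equal to 50 gives Q = 44 and P = 138.
A perfectly discriminating monopolist sells every unit with P(Q) ≥ MC(Q), so output equals the competitive quantity Q = 88. Each buyer pays their reservation price, so CS = 0 and the firm captures all surplus.

Monopoly: Q = 44; Perfect PD: Q = 88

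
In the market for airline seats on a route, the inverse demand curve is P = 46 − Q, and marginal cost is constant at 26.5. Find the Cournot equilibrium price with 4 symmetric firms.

P = 30.4

With 4 symmetric Cournot firms, each firm's FOC gives 46 − 5q = 26.5, so q = 3.9, Q = 4·3.9 = 15.6, and P = 30.4.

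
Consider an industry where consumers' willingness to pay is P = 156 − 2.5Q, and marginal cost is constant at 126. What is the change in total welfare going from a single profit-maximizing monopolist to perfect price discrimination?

A monopolist chooses Q where MR = MC. MR = 156 − 5Q; setting this equal to 126 gives Q = 6 and P = 141.
CS = ½·(156 − 141)·6 = 45; PS = (141 − 126)·6 = 90; TS = 135.
A perfectly discriminating monopolist sells every unit with P(Q) ≥ MC(Q), so output equals the competitive quantity Q = 12. Each buyer pays their reservation price, so CS = 0 and the firm captures all surplus.
TS = 180 (equal to competitive TS).
Change in total welfare: 180 − 135 = 45.

TS rises by 45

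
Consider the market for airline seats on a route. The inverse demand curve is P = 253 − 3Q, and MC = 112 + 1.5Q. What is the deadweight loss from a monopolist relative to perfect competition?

DWL = 353.44

Under competition P = MC: 253 − 3Q = 112 + 1.5Q ⇒ Q = 94/3, P = 159.
Monopoly sets MR = MC: 253 − 6Q = 112 + 1.5Q ⇒ Q = 18.8, P = 253 − 3·18.8 = 196.6.
CS = ½·(253 − 159)·94/3 = 4418/3; PS = (159·94/3 − 112·94/3 − ½·1.5·(94/3)²) = 2209/3; TS = 2209.
CS = ½·(253 − 196.6)·18.8 = 530.16; PS = (196.6·18.8 − 112·18.8 − ½·1.5·18.8²) = 1325.4; TS = 1855.56.
DWL = 2209 − 1855.56 = 353.44.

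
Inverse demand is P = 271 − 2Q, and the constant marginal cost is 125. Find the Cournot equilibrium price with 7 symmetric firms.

P = 143.25

Cournot with 7 identical firms: the symmetric best-response condition is 271 − 16q = 125. Each firm produces q = 9.125, total output Q = 63.875, price P = 143.25.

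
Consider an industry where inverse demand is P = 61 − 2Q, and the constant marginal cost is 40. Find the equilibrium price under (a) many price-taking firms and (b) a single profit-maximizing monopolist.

Competition: P = 40; Monopoly: P = 50.5

Competitive firms price at marginal cost: P = 40, giving Q = 10.5.
A monopolist chooses Q where MR = MC. MR = 61 − 4Q; setting this equal to 40 gives Q = 5.25 and P = 50.5.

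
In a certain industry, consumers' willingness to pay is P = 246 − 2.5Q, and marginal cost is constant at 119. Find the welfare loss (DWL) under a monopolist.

Competitive firms price at marginal cost: P = 119, giving Q = 50.8.
Monopoly sets MR = MC: 246 − 5Q = 119 ⇒ Q = 25.4, P = 246 − 2.5·25.4 = 182.5.
DWL is the triangle between Q = 25.4 and Q = 50.8: ½·(50.8 − 25.4)·(182.5 − 119) = 806.45.

DWL = 806.45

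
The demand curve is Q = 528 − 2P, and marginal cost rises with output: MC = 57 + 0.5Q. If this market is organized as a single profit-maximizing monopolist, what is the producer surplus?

PS = 14283

Inverting demand: P = 264 − 0.5Q.
The monopolist equates marginal revenue to marginal cost: 264 − Q = 57 + 0.5Q, so Q = 138. From demand, P = 195.
PS = P·Q − VC(Q) = 195·138 − (57·138 + ½·0.5·138²) = 14283.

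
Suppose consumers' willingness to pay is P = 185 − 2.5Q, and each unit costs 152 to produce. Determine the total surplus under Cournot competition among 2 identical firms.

TS = 193.6

Cournot with 2 identical firms: the symmetric best-response condition is 185 − 7.5q = 152. Each firm produces q = 4.4, total output Q = 8.8, price P = 163.
CS = ½·(185 − 163)·8.8 = 96.8; PS = (163 − 152)·8.8 = 96.8; TS = 193.6.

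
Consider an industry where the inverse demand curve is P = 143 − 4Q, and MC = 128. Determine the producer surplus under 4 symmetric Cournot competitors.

In a 4-firm Cournot equilibrium, symmetry and the first-order condition give q = (143 − 128)/(20) = 0.75. So Q = 3 and P = 131.
PS = (131 − 128)·3 = 9.

PS = 9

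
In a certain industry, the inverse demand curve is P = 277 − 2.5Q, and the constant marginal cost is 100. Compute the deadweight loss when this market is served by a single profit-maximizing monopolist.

Under competition P = MC = 100, so Q = (277 − 100)/2.5 = 70.8.
The monopolist equates marginal revenue to marginal cost: 277 − 5Q = 100, so Q = 35.4. From demand, P = 188.5.
DWL is the triangle between Q = 35.4 and Q = 70.8: ½·(70.8 − 35.4)·(188.5 − 100) = 1566.45.

DWL = 1566.45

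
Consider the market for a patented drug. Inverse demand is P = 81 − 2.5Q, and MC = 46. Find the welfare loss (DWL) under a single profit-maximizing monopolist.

DWL = 61.25

Under competition P = MC = 46, so Q = (81 − 46)/2.5 = 14.
The monopolist equates marginal revenue to marginal cost: 81 − 5Q = 46, so Q = 7. From demand, P = 63.5.
DWL is the triangle between Q = 7 and Q = 14: ½·(14 − 7)·(63.5 − 46) = 61.25.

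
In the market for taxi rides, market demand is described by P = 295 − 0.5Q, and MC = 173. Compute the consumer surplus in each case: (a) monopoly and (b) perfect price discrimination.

A monopolist chooses Q where MR = MC. MR = 295 − Q; setting this equal to 173 gives Q = 122 and P = 234.
CS = ½·(295 − 234)·122 = 3721.
Under first-degree price discrimination the firm charges each unit its demand price and produces up to where P = MC, i.e. Q = 244. Consumer surplus is zero; producer surplus equals total surplus.
CS = 0.

Monopoly: CS = 3721; Perfect PD: CS = 0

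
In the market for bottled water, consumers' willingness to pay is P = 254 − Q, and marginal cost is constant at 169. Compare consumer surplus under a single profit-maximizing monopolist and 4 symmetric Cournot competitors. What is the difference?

Consumer surplus rises by 1408.875

A monopolist chooses Q where MR = MC. MR = 254 − 2Q; setting this equal to 169 gives Q = 42.5 and P = 211.5.
CS = ½·(254 − 211.5)·42.5 = 903.125.
Cournot with 4 identical firms: the symmetric best-response condition is 254 − 5q = 169. Each firm produces q = 17, total output Q = 68, price P = 186.
CS = ½·(254 − 186)·68 = 2312.
Change in consumer surplus: 2312 − 903.125 = 1408.875.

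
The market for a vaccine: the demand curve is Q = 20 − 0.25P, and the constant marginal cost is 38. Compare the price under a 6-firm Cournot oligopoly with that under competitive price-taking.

Cournot: P = 44; Competition: P = 38

Inverting demand: P = 80 − 4Q.
In a 6-firm Cournot equilibrium, symmetry and the first-order condition give q = (80 − 38)/(28) = 1.5. So Q = 9 and P = 44.
Under competition P = MC = 38, so Q = (80 − 38)/4 = 10.5.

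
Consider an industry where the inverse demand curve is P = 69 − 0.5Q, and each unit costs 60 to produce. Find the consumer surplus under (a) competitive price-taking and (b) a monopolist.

Under competition P = MC = 60, so Q = (69 − 60)/0.5 = 18.
CS = ½·(69 − 60)·18 = 81.
Monopoly sets MR = MC: 69 − Q = 60 ⇒ Q = 9, P = 69 − 0.5·9 = 64.5.
CS = ½·(69 − 64.5)·9 = 20.25.

Competition: CS = 81; Monopoly: CS = 20.25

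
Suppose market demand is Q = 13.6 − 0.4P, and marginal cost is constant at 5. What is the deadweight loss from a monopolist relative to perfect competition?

Inverting demand: P = 34 − 2.5Q.
Perfect competition: P = MC = 5, so 34 − 2.5Q = 5 and Q = 11.6.
The monopolist equates marginal revenue to marginal cost: 34 − 5Q = 5, so Q = 5.8. From demand, P = 19.5.
DWL is the triangle between Q = 5.8 and Q = 11.6: ½·(11.6 − 5.8)·(19.5 − 5) = 42.05.

DWL = 42.05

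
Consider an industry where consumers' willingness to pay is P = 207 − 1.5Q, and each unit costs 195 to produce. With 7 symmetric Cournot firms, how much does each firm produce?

q_i = 1

Cournot with 7 identical firms: the symmetric best-response condition is 207 − 12q = 195. Each firm produces q = 1, total output Q = 7, price P = 196.5.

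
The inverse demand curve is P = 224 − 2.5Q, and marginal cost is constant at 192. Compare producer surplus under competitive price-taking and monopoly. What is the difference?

Under competition P = MC = 192, so Q = (224 − 192)/2.5 = 12.8.
PS = (192 − 192)·12.8 = 0.
A monopolist chooses Q where MR = MC. MR = 224 − 5Q; setting this equal to 192 gives Q = 6.4 and P = 208.
PS = (208 − 192)·6.4 = 102.4.
Change in producer surplus: 102.4 − 0 = 102.4.

PS rises by 102.4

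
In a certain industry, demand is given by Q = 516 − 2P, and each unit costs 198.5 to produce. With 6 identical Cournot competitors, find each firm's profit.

π_i = 144.5

Inverting demand: P = 258 − 0.5Q.
With 6 symmetric Cournot firms, each firm's FOC gives 258 − 3.5q = 198.5, so q = 17, Q = 6·17 = 102, and P = 207.
Each firm's profit = (207 − 198.5)·17 = 144.5.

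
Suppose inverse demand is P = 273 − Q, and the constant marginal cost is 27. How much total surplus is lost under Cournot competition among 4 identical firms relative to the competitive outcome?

DWL = 1210.32

Under competition P = MC = 27, so Q = (273 − 27)/1 = 246.
With 4 symmetric Cournot firms, each firm's FOC gives 273 − 5q = 27, so q = 49.2, Q = 4·49.2 = 196.8, and P = 76.2.
DWL is the triangle between Q = 196.8 and Q = 246: ½·(246 − 196.8)·(76.2 − 27) = 1210.32.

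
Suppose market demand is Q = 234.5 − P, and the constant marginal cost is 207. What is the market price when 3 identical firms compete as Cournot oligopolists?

P = 213.875

Inverting demand: P = 234.5 − Q.
With 3 symmetric Cournot firms, each firm's FOC gives 234.5 − 4q = 207, so q = 6.875, Q = 3·6.875 = 20.625, and P = 213.875.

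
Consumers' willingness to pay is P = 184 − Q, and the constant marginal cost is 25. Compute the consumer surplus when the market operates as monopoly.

A monopolist chooses Q where MR = MC. MR = 184 − 2Q; setting this equal to 25 gives Q = 79.5 and P = 104.5.
CS = ½·(184 − 104.5)·79.5 = 3160.125.

CS = 3160.125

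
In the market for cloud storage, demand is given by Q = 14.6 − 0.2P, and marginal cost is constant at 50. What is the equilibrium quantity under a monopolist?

Inverting demand: P = 73 − 5Q.
Monopoly sets MR = MC: 73 − 10Q = 50 ⇒ Q = 2.3, P = 73 − 5·2.3 = 61.5.

Q = 2.3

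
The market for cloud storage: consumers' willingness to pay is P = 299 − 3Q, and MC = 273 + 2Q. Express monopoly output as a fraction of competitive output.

A monopolist chooses Q where MR = MC. MR = 299 − 6Q; setting this equal to 273 + 2Q gives Q = 3.25 and P = 289.25.
Under competition P = MC: 299 − 3Q = 273 + 2Q ⇒ Q = 5.2, P = 283.4.
Ratio Q_m/Q_c = 3.25/5.2 = 0.625.

Q_m/Q_c = 0.625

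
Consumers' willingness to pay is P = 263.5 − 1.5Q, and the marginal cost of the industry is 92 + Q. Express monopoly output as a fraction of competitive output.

The monopolist equates marginal revenue to marginal cost: 263.5 − 3Q = 92 + Q, so Q = 42.875. From demand, P = 3187/16.
Under competition P = MC: 263.5 − 1.5Q = 92 + Q ⇒ Q = 68.6, P = 160.6.
Ratio Q_m/Q_c = 42.875/68.6 = 0.625.

Q_m/Q_c = 0.625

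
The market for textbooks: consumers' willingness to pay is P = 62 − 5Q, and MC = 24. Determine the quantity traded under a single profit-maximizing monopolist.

The monopolist equates marginal revenue to marginal cost: 62 − 10Q = 24, so Q = 3.8. From demand, P = 43.

Q = 3.8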